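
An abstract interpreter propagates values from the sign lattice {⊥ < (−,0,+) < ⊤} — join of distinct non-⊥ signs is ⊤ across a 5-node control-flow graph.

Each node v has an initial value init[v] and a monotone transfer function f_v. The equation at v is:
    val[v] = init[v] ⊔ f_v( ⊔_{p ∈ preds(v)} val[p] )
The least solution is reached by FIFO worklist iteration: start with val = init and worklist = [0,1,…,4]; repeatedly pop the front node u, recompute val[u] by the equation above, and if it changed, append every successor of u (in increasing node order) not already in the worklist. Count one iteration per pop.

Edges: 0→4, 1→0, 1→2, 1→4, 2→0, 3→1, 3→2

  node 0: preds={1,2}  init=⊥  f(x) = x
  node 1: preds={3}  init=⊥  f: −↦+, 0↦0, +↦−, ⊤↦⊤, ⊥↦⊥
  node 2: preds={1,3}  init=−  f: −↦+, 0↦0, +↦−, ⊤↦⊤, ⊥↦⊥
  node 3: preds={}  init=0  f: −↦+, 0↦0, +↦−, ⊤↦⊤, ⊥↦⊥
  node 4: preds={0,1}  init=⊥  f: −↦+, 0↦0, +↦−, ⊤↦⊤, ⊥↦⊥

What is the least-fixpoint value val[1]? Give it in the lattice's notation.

Iteration log — 7 steps:
  step 1. node 0  ⊔preds=−  new=−  old=⊥  +wl: 
  step 2. node 1  ⊔preds=0  new=0  old=⊥  +wl: 0
  step 3. node 2  ⊔preds=0  new=⊤  old=−  +wl: 
  step 4. node 3  ⊔preds=⊥  new=0  stable
  step 5. node 4  ⊔preds=⊤  new=⊤  old=⊥  +wl: 
  step 6. node 0  ⊔preds=⊤  new=⊤  old=−  +wl: 4
  step 7. node 4  ⊔preds=⊤  new=⊤  stable

Least fixpoint reached:
  node 0: ⊤
  node 1: 0
  node 2: ⊤
  node 3: 0
  node 4: ⊤

0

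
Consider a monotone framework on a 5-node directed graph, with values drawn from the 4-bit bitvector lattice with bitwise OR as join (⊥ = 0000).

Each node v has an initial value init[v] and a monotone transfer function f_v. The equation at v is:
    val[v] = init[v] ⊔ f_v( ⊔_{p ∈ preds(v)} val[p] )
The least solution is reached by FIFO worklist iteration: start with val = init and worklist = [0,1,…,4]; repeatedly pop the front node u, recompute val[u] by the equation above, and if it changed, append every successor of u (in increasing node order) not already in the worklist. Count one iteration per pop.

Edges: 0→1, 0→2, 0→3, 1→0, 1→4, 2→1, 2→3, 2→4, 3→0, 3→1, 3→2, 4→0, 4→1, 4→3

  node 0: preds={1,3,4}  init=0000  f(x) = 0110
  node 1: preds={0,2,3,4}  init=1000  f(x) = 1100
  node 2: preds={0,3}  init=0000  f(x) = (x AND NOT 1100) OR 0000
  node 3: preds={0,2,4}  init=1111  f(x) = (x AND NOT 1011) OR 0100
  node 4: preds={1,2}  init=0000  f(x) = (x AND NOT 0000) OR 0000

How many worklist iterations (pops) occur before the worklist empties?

8

Trace (8 dequeues):
  [1] u=0 | in 1111 | out 0110 | prev 0000 | push {}
  [2] u=1 | in 1111 | out 1100 | prev 1000 | push {0}
  [3] u=2 | in 1111 | out 0011 | prev 0000 | push {1}
  [4] u=3 | in 0111 | out 1111 | ==
  [5] u=4 | in 1111 | out 1111 | prev 0000 | push {3}
  [6] u=0 | in 1111 | out 0110 | ==
  [7] u=1 | in 1111 | out 1100 | ==
  [8] u=3 | in 1111 | out 1111 | ==

Converged values:
  [0] 0110
  [1] 1100
  [2] 0011
  [3] 1111
  [4] 1111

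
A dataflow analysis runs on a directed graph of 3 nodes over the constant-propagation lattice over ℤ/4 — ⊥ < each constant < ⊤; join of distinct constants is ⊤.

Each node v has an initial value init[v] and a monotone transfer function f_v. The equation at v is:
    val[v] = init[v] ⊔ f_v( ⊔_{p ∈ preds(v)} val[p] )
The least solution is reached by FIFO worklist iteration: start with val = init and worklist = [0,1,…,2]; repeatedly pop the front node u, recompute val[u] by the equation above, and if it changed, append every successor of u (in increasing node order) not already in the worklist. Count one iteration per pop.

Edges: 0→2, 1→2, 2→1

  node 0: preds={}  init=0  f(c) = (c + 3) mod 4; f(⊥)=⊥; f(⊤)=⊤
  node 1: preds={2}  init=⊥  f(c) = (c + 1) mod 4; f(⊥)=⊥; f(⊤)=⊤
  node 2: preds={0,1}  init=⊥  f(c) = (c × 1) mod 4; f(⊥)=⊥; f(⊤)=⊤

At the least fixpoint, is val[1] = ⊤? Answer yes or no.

yes

Iteration log — 7 steps:
  step 1. node 0  ⊔preds=⊥  new=0  stable
  step 2. node 1  ⊔preds=⊥  new=⊥  stable
  step 3. node 2  ⊔preds=0  new=0  old=⊥  +wl: 1
  step 4. node 1  ⊔preds=0  new=1  old=⊥  +wl: 2
  step 5. node 2  ⊔preds=⊤  new=⊤  old=0  +wl: 1
  step 6. node 1  ⊔preds=⊤  new=⊤  old=1  +wl: 2
  step 7. node 2  ⊔preds=⊤  new=⊤  stable

Least fixpoint reached:
  node 0: 0
  node 1: ⊤
  node 2: ⊤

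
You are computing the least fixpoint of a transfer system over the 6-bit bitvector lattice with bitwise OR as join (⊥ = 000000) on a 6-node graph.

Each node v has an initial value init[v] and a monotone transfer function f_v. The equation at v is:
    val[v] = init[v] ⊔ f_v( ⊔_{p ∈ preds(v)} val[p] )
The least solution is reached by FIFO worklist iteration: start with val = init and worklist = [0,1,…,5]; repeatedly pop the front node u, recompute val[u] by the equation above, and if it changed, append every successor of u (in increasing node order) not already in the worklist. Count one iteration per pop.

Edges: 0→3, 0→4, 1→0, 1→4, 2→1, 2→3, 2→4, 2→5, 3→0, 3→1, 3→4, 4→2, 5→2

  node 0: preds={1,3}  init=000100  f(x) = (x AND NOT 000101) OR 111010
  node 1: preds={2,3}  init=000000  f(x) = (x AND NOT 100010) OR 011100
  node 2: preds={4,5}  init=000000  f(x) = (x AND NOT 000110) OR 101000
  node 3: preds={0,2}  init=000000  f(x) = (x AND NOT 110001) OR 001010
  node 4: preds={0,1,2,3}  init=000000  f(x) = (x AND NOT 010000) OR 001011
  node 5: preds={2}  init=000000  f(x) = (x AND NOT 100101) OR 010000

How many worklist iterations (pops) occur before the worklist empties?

14

Iteration log — 14 steps:
  step 1. node 0  ⊔preds=000000  new=111110  old=000100  +wl: 
  step 2. node 1  ⊔preds=000000  new=011100  old=000000  +wl: 0
  step 3. node 2  ⊔preds=000000  new=101000  old=000000  +wl: 1
  step 4. node 3  ⊔preds=111110  new=001110  old=000000  +wl: 
  step 5. node 4  ⊔preds=111110  new=101111  old=000000  +wl: 2
  step 6. node 5  ⊔preds=101000  new=011000  old=000000  +wl: 
  step 7. node 0  ⊔preds=011110  new=111110  stable
  step 8. node 1  ⊔preds=101110  new=011100  stable
  step 9. node 2  ⊔preds=111111  new=111001  old=101000  +wl: 1,3,4,5
  step 10. node 1  ⊔preds=111111  new=011101  old=011100  +wl: 0
  step 11. node 3  ⊔preds=111111  new=001110  stable
  step 12. node 4  ⊔preds=111111  new=101111  stable
  step 13. node 5  ⊔preds=111001  new=011000  stable
  step 14. node 0  ⊔preds=011111  new=111110  stable

Least fixpoint reached:
  node 0: 111110
  node 1: 011101
  node 2: 111001
  node 3: 001110
  node 4: 101111
  node 5: 011000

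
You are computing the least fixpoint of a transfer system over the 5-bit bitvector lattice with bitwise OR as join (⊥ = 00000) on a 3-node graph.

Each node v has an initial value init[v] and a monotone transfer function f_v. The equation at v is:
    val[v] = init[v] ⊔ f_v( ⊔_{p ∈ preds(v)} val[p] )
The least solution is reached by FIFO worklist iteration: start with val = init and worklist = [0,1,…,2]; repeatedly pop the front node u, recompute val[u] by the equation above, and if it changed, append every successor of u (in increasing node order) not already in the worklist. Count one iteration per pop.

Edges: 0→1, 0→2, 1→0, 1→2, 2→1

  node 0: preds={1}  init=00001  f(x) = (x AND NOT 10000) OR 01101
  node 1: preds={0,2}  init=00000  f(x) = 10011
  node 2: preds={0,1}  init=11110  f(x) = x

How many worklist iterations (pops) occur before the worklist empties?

Worklist (6 pops):
  #1 pop 0: in=00000 → 01101 (was 00001); enqueue []
  #2 pop 1: in=11111 → 10011 (was 00000); enqueue [0]
  #3 pop 2: in=11111 → 11111 (was 11110); enqueue [1]
  #4 pop 0: in=10011 → 01111 (was 01101); enqueue [2]
  #5 pop 1: in=11111 → 10011 (no change)
  #6 pop 2: in=11111 → 11111 (no change)

Fixpoint:
  val[0] = 01111
  val[1] = 10011
  val[2] = 11111

6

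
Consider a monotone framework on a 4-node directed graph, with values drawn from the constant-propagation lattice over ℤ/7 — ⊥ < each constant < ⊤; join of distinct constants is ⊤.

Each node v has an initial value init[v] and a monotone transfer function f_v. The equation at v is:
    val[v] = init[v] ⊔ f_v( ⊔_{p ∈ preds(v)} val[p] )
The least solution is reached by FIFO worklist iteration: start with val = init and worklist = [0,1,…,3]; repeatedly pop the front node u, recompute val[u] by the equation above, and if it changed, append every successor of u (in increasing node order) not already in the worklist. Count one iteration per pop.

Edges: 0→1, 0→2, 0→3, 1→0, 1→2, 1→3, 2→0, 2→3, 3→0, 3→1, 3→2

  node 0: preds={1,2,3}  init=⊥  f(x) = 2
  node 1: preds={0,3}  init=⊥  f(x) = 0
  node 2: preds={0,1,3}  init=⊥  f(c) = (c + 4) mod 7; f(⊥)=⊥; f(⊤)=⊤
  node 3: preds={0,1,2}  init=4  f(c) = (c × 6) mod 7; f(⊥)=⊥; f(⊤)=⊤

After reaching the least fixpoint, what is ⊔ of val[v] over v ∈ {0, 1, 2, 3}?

Worklist (7 pops):
  #1 pop 0: in=4 → 2 (was ⊥); enqueue []
  #2 pop 1: in=⊤ → 0 (was ⊥); enqueue [0]
  #3 pop 2: in=⊤ → ⊤ (was ⊥); enqueue []
  #4 pop 3: in=⊤ → ⊤ (was 4); enqueue [1,2]
  #5 pop 0: in=⊤ → 2 (no change)
  #6 pop 1: in=⊤ → 0 (no change)
  #7 pop 2: in=⊤ → ⊤ (no change)

Fixpoint:
  val[0] = 2
  val[1] = 0
  val[2] = ⊤
  val[3] = ⊤

⊤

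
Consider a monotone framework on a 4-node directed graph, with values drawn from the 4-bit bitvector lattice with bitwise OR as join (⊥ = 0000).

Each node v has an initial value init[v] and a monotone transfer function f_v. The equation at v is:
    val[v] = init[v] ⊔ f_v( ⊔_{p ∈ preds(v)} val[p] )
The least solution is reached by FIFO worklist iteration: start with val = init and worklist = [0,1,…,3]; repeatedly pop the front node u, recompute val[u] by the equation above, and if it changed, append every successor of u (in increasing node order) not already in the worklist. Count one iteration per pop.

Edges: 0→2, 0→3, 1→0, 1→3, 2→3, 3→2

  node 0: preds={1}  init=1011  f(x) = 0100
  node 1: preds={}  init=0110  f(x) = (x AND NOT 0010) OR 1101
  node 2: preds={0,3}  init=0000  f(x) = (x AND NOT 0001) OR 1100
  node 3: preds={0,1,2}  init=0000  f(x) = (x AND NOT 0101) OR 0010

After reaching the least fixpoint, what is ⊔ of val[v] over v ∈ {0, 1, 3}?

Worklist (6 pops):
  #1 pop 0: in=0110 → 1111 (was 1011); enqueue []
  #2 pop 1: in=0000 → 1111 (was 0110); enqueue [0]
  #3 pop 2: in=1111 → 1110 (was 0000); enqueue []
  #4 pop 3: in=1111 → 1010 (was 0000); enqueue [2]
  #5 pop 0: in=1111 → 1111 (no change)
  #6 pop 2: in=1111 → 1110 (no change)

Fixpoint:
  val[0] = 1111
  val[1] = 1111
  val[2] = 1110
  val[3] = 1010

1111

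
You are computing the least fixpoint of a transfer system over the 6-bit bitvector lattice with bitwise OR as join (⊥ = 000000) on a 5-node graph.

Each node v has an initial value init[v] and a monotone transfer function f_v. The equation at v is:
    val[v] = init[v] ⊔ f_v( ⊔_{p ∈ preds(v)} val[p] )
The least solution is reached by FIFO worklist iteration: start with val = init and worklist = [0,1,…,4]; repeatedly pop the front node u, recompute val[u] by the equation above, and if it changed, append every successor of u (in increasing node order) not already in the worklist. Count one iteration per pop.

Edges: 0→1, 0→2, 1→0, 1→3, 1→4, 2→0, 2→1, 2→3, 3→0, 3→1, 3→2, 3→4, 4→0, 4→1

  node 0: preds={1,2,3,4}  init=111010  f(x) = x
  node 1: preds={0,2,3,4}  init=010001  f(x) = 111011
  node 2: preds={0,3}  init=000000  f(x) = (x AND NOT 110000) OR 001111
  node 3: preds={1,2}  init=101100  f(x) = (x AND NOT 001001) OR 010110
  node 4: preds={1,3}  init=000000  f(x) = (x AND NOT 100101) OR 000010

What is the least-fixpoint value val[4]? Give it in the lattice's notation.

Iteration log — 8 steps:
  step 1. node 0  ⊔preds=111101  new=111111  old=111010  +wl: 
  step 2. node 1  ⊔preds=111111  new=111011  old=010001  +wl: 0
  step 3. node 2  ⊔preds=111111  new=001111  old=000000  +wl: 1
  step 4. node 3  ⊔preds=111111  new=111110  old=101100  +wl: 2
  step 5. node 4  ⊔preds=111111  new=011010  old=000000  +wl: 
  step 6. node 0  ⊔preds=111111  new=111111  stable
  step 7. node 1  ⊔preds=111111  new=111011  stable
  step 8. node 2  ⊔preds=111111  new=001111  stable

Least fixpoint reached:
  node 0: 111111
  node 1: 111011
  node 2: 001111
  node 3: 111110
  node 4: 011010

011010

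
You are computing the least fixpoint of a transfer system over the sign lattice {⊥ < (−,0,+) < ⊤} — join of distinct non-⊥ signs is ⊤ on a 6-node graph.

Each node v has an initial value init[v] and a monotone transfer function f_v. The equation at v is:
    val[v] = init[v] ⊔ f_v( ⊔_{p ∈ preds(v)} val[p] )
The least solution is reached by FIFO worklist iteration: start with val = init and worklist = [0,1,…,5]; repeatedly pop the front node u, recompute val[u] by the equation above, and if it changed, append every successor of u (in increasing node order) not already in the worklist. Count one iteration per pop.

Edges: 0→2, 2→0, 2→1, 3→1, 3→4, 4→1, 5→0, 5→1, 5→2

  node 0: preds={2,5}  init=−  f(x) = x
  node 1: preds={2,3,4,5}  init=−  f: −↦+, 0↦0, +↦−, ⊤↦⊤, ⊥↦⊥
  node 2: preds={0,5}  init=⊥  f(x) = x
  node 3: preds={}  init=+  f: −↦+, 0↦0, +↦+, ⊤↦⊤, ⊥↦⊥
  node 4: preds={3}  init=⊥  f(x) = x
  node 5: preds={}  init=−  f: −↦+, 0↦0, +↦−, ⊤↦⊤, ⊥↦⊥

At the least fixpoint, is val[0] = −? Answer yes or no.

Worklist (8 pops):
  #1 pop 0: in=− → − (no change)
  #2 pop 1: in=⊤ → ⊤ (was −); enqueue []
  #3 pop 2: in=− → − (was ⊥); enqueue [0,1]
  #4 pop 3: in=⊥ → + (no change)
  #5 pop 4: in=+ → + (was ⊥); enqueue []
  #6 pop 5: in=⊥ → − (no change)
  #7 pop 0: in=− → − (no change)
  #8 pop 1: in=⊤ → ⊤ (no change)

Fixpoint:
  val[0] = −
  val[1] = ⊤
  val[2] = −
  val[3] = +
  val[4] = +
  val[5] = −

yes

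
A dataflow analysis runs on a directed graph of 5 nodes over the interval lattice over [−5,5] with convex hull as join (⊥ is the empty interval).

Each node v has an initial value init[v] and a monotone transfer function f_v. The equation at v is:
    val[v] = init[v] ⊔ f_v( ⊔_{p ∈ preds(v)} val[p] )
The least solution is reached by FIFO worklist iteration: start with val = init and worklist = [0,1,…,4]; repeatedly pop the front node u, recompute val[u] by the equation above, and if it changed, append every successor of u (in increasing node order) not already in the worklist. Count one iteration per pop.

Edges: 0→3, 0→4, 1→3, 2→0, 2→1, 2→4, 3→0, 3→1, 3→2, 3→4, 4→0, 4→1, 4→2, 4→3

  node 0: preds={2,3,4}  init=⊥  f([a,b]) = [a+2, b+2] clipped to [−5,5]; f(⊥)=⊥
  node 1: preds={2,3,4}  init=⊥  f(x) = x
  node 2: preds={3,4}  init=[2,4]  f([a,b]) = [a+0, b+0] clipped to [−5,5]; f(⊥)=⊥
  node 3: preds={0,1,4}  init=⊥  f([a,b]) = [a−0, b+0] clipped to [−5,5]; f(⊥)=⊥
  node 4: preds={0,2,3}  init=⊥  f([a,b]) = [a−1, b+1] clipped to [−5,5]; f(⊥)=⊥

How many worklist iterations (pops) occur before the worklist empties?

Worklist (43 pops):
  #1 pop 0: in=[2,4] → [4,5] (was ⊥); enqueue []
  #2 pop 1: in=[2,4] → [2,4] (was ⊥); enqueue []
  #3 pop 2: in=⊥ → [2,4] (no change)
  #4 pop 3: in=[2,5] → [2,5] (was ⊥); enqueue [0,1,2]
  #5 pop 4: in=[2,5] → [1,5] (was ⊥); enqueue [3]
  #6 pop 0: in=[1,5] → [3,5] (was [4,5]); enqueue [4]
  #7 pop 1: in=[1,5] → [1,5] (was [2,4]); enqueue []
  #8 pop 2: in=[1,5] → [1,5] (was [2,4]); enqueue [0,1]
  #9 pop 3: in=[1,5] → [1,5] (was [2,5]); enqueue [2]
  #10 pop 4: in=[1,5] → [0,5] (was [1,5]); enqueue [3]
  #11 pop 0: in=[0,5] → [2,5] (was [3,5]); enqueue [4]
  #12 pop 1: in=[0,5] → [0,5] (was [1,5]); enqueue []
  #13 pop 2: in=[0,5] → [0,5] (was [1,5]); enqueue [0,1]
  #14 pop 3: in=[0,5] → [0,5] (was [1,5]); enqueue [2]
  #15 pop 4: in=[0,5] → [-1,5] (was [0,5]); enqueue [3]
  #16 pop 0: in=[-1,5] → [1,5] (was [2,5]); enqueue [4]
  #17 pop 1: in=[-1,5] → [-1,5] (was [0,5]); enqueue []
  #18 pop 2: in=[-1,5] → [-1,5] (was [0,5]); enqueue [0,1]
  #19 pop 3: in=[-1,5] → [-1,5] (was [0,5]); enqueue [2]
  #20 pop 4: in=[-1,5] → [-2,5] (was [-1,5]); enqueue [3]
  #21 pop 0: in=[-2,5] → [0,5] (was [1,5]); enqueue [4]
  #22 pop 1: in=[-2,5] → [-2,5] (was [-1,5]); enqueue []
  #23 pop 2: in=[-2,5] → [-2,5] (was [-1,5]); enqueue [0,1]
  #24 pop 3: in=[-2,5] → [-2,5] (was [-1,5]); enqueue [2]
  #25 pop 4: in=[-2,5] → [-3,5] (was [-2,5]); enqueue [3]
  #26 pop 0: in=[-3,5] → [-1,5] (was [0,5]); enqueue [4]
  #27 pop 1: in=[-3,5] → [-3,5] (was [-2,5]); enqueue []
  #28 pop 2: in=[-3,5] → [-3,5] (was [-2,5]); enqueue [0,1]
  #29 pop 3: in=[-3,5] → [-3,5] (was [-2,5]); enqueue [2]
  #30 pop 4: in=[-3,5] → [-4,5] (was [-3,5]); enqueue [3]
  #31 pop 0: in=[-4,5] → [-2,5] (was [-1,5]); enqueue [4]
  #32 pop 1: in=[-4,5] → [-4,5] (was [-3,5]); enqueue []
  #33 pop 2: in=[-4,5] → [-4,5] (was [-3,5]); enqueue [0,1]
  #34 pop 3: in=[-4,5] → [-4,5] (was [-3,5]); enqueue [2]
  #35 pop 4: in=[-4,5] → [-5,5] (was [-4,5]); enqueue [3]
  #36 pop 0: in=[-5,5] → [-3,5] (was [-2,5]); enqueue [4]
  #37 pop 1: in=[-5,5] → [-5,5] (was [-4,5]); enqueue []
  #38 pop 2: in=[-5,5] → [-5,5] (was [-4,5]); enqueue [0,1]
  #39 pop 3: in=[-5,5] → [-5,5] (was [-4,5]); enqueue [2]
  #40 pop 4: in=[-5,5] → [-5,5] (no change)
  #41 pop 0: in=[-5,5] → [-3,5] (no change)
  #42 pop 1: in=[-5,5] → [-5,5] (no change)
  #43 pop 2: in=[-5,5] → [-5,5] (no change)

Fixpoint:
  val[0] = [-3,5]
  val[1] = [-5,5]
  val[2] = [-5,5]
  val[3] = [-5,5]
  val[4] = [-5,5]

43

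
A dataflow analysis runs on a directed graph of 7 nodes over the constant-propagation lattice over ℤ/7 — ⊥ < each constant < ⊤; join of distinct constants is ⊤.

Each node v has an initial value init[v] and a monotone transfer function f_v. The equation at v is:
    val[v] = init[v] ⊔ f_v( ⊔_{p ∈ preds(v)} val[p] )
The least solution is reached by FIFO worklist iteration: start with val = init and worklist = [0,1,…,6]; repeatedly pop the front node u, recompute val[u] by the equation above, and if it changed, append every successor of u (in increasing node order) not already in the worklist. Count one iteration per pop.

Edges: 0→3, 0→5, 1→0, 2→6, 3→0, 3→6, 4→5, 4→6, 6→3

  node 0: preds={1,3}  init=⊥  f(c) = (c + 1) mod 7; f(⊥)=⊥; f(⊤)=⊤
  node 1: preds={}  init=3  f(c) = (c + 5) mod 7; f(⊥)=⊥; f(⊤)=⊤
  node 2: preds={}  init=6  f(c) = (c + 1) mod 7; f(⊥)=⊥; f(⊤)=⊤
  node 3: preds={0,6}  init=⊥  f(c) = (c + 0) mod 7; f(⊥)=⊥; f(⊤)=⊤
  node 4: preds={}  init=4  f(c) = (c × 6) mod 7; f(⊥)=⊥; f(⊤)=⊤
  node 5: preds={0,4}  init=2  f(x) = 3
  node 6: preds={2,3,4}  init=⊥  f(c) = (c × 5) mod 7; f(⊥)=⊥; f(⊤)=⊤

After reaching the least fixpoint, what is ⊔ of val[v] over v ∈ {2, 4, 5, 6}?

⊤

Iteration log — 12 steps:
  step 1. node 0  ⊔preds=3  new=4  old=⊥  +wl: 
  step 2. node 1  ⊔preds=⊥  new=3  stable
  step 3. node 2  ⊔preds=⊥  new=6  stable
  step 4. node 3  ⊔preds=4  new=4  old=⊥  +wl: 0
  step 5. node 4  ⊔preds=⊥  new=4  stable
  step 6. node 5  ⊔preds=4  new=⊤  old=2  +wl: 
  step 7. node 6  ⊔preds=⊤  new=⊤  old=⊥  +wl: 3
  step 8. node 0  ⊔preds=⊤  new=⊤  old=4  +wl: 5
  step 9. node 3  ⊔preds=⊤  new=⊤  old=4  +wl: 0,6
  step 10. node 5  ⊔preds=⊤  new=⊤  stable
  step 11. node 0  ⊔preds=⊤  new=⊤  stable
  step 12. node 6  ⊔preds=⊤  new=⊤  stable

Least fixpoint reached:
  node 0: ⊤
  node 1: 3
  node 2: 6
  node 3: ⊤
  node 4: 4
  node 5: ⊤
  node 6: ⊤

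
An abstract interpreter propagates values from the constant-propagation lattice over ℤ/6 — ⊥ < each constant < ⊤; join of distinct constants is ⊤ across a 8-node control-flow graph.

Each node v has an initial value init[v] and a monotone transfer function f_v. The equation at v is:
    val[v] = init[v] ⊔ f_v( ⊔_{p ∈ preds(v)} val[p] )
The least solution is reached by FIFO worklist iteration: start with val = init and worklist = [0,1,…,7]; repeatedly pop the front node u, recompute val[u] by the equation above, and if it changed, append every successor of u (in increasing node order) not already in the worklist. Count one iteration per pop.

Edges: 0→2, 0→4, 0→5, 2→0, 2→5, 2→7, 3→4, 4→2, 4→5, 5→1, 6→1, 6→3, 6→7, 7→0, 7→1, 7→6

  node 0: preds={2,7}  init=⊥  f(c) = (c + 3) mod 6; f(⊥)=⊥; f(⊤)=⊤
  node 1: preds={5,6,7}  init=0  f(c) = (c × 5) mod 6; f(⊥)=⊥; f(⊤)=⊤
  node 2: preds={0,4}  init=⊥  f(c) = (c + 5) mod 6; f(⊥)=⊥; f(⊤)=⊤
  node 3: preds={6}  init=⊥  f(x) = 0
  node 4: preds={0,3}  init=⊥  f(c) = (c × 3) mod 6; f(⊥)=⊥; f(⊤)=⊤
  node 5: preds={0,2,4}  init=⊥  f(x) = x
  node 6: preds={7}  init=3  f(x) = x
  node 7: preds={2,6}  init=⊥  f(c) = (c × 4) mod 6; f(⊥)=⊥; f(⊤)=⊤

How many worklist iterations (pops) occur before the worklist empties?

Worklist (23 pops):
  #1 pop 0: in=⊥ → ⊥ (no change)
  #2 pop 1: in=3 → ⊤ (was 0); enqueue []
  #3 pop 2: in=⊥ → ⊥ (no change)
  #4 pop 3: in=3 → 0 (was ⊥); enqueue []
  #5 pop 4: in=0 → 0 (was ⊥); enqueue [2]
  #6 pop 5: in=0 → 0 (was ⊥); enqueue [1]
  #7 pop 6: in=⊥ → 3 (no change)
  #8 pop 7: in=3 → 0 (was ⊥); enqueue [0,6]
  #9 pop 2: in=0 → 5 (was ⊥); enqueue [5,7]
  #10 pop 1: in=⊤ → ⊤ (no change)
  #11 pop 0: in=⊤ → ⊤ (was ⊥); enqueue [2,4]
  #12 pop 6: in=0 → ⊤ (was 3); enqueue [1,3]
  #13 pop 5: in=⊤ → ⊤ (was 0); enqueue []
  #14 pop 7: in=⊤ → ⊤ (was 0); enqueue [0,6]
  #15 pop 2: in=⊤ → ⊤ (was 5); enqueue [5,7]
  #16 pop 4: in=⊤ → ⊤ (was 0); enqueue [2]
  #17 pop 1: in=⊤ → ⊤ (no change)
  #18 pop 3: in=⊤ → 0 (no change)
  #19 pop 0: in=⊤ → ⊤ (no change)
  #20 pop 6: in=⊤ → ⊤ (no change)
  #21 pop 5: in=⊤ → ⊤ (no change)
  #22 pop 7: in=⊤ → ⊤ (no change)
  #23 pop 2: in=⊤ → ⊤ (no change)

Fixpoint:
  val[0] = ⊤
  val[1] = ⊤
  val[2] = ⊤
  val[3] = 0
  val[4] = ⊤
  val[5] = ⊤
  val[6] = ⊤
  val[7] = ⊤

23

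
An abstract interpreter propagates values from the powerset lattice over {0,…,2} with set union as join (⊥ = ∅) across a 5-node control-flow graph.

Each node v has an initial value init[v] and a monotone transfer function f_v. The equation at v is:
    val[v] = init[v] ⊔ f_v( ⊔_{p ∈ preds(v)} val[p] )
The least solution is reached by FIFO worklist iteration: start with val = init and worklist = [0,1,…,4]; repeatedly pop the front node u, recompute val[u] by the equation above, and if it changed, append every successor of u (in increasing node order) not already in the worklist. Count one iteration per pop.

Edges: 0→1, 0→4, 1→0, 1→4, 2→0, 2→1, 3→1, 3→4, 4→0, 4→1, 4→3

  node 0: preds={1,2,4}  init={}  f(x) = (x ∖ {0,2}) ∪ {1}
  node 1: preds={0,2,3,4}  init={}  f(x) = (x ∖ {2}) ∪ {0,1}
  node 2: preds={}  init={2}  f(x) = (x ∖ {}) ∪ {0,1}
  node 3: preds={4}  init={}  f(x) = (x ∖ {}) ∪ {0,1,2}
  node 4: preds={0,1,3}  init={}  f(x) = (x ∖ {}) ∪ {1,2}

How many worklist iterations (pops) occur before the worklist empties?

Iteration log — 8 steps:
  step 1. node 0  ⊔preds={2}  new={1}  old={}  +wl: 
  step 2. node 1  ⊔preds={1,2}  new={0,1}  old={}  +wl: 0
  step 3. node 2  ⊔preds={}  new={0,1,2}  old={2}  +wl: 1
  step 4. node 3  ⊔preds={}  new={0,1,2}  old={}  +wl: 
  step 5. node 4  ⊔preds={0,1,2}  new={0,1,2}  old={}  +wl: 3
  step 6. node 0  ⊔preds={0,1,2}  new={1}  stable
  step 7. node 1  ⊔preds={0,1,2}  new={0,1}  stable
  step 8. node 3  ⊔preds={0,1,2}  new={0,1,2}  stable

Least fixpoint reached:
  node 0: {1}
  node 1: {0,1}
  node 2: {0,1,2}
  node 3: {0,1,2}
  node 4: {0,1,2}

8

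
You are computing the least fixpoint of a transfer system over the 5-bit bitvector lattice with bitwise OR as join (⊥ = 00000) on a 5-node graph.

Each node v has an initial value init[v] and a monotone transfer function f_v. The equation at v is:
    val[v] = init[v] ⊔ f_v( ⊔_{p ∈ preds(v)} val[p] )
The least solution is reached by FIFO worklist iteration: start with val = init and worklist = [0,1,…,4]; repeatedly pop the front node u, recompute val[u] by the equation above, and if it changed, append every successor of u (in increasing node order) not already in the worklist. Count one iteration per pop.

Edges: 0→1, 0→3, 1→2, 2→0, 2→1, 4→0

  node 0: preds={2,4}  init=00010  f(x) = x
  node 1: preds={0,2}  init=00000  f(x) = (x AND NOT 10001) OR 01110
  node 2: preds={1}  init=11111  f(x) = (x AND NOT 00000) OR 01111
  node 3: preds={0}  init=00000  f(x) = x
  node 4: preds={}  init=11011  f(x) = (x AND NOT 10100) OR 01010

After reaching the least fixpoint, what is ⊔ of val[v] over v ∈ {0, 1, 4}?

Trace (5 dequeues):
  [1] u=0 | in 11111 | out 11111 | prev 00010 | push {}
  [2] u=1 | in 11111 | out 01110 | prev 00000 | push {}
  [3] u=2 | in 01110 | out 11111 | ==
  [4] u=3 | in 11111 | out 11111 | prev 00000 | push {}
  [5] u=4 | in 00000 | out 11011 | ==

Converged values:
  [0] 11111
  [1] 01110
  [2] 11111
  [3] 11111
  [4] 11011

11111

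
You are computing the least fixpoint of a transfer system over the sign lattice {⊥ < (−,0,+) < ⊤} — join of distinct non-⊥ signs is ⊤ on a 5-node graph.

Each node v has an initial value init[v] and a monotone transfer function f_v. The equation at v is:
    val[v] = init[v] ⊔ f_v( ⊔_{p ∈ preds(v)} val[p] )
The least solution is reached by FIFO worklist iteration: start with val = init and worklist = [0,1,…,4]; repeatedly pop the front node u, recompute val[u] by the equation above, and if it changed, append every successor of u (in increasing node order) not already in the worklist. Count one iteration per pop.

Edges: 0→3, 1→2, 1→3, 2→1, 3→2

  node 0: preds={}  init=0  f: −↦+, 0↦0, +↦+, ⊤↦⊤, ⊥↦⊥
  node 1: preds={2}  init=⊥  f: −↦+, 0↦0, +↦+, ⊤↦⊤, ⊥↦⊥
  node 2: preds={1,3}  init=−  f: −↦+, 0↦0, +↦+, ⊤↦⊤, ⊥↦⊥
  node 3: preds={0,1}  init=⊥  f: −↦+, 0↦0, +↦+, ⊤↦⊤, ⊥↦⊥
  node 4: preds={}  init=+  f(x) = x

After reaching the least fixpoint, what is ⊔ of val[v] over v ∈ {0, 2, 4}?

⊤

Iteration log — 8 steps:
  step 1. node 0  ⊔preds=⊥  new=0  stable
  step 2. node 1  ⊔preds=−  new=+  old=⊥  +wl: 
  step 3. node 2  ⊔preds=+  new=⊤  old=−  +wl: 1
  step 4. node 3  ⊔preds=⊤  new=⊤  old=⊥  +wl: 2
  step 5. node 4  ⊔preds=⊥  new=+  stable
  step 6. node 1  ⊔preds=⊤  new=⊤  old=+  +wl: 3
  step 7. node 2  ⊔preds=⊤  new=⊤  stable
  step 8. node 3  ⊔preds=⊤  new=⊤  stable

Least fixpoint reached:
  node 0: 0
  node 1: ⊤
  node 2: ⊤
  node 3: ⊤
  node 4: +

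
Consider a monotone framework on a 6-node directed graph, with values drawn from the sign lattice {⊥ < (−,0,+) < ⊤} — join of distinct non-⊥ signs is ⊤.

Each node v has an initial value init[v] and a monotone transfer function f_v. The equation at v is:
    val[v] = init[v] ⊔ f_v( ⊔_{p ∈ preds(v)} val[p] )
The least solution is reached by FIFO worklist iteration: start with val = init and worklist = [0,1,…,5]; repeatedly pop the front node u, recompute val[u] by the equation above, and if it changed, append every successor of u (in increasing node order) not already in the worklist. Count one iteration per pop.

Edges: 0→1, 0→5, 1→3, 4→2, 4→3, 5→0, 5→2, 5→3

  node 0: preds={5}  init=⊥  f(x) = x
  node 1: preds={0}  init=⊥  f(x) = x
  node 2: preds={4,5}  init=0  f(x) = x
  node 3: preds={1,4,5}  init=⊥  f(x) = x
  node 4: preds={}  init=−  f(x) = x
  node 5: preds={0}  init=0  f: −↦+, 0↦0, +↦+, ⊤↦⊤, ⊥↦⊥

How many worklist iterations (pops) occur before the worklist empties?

6

Trace (6 dequeues):
  [1] u=0 | in 0 | out 0 | prev ⊥ | push {}
  [2] u=1 | in 0 | out 0 | prev ⊥ | push {}
  [3] u=2 | in ⊤ | out ⊤ | prev 0 | push {}
  [4] u=3 | in ⊤ | out ⊤ | prev ⊥ | push {}
  [5] u=4 | in ⊥ | out − | ==
  [6] u=5 | in 0 | out 0 | ==

Converged values:
  [0] 0
  [1] 0
  [2] ⊤
  [3] ⊤
  [4] −
  [5] 0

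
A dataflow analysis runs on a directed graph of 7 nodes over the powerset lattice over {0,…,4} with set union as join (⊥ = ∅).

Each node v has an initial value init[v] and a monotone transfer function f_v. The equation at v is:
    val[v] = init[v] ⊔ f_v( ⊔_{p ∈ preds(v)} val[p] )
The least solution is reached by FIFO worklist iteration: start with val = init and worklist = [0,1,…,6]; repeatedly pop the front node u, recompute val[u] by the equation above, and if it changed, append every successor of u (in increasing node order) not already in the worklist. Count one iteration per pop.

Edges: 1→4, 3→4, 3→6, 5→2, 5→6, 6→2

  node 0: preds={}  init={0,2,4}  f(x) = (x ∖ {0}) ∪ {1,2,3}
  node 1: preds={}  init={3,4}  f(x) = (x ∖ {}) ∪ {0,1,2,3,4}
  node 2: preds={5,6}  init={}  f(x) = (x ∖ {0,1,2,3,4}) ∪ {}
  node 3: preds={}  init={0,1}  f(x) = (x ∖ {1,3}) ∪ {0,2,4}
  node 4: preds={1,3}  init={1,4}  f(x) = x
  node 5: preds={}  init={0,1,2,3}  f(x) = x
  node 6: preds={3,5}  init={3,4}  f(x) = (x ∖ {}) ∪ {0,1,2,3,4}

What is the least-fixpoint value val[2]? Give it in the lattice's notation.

Trace (8 dequeues):
  [1] u=0 | in {} | out {0,1,2,3,4} | prev {0,2,4} | push {}
  [2] u=1 | in {} | out {0,1,2,3,4} | prev {3,4} | push {}
  [3] u=2 | in {0,1,2,3,4} | out {} | ==
  [4] u=3 | in {} | out {0,1,2,4} | prev {0,1} | push {}
  [5] u=4 | in {0,1,2,3,4} | out {0,1,2,3,4} | prev {1,4} | push {}
  [6] u=5 | in {} | out {0,1,2,3} | ==
  [7] u=6 | in {0,1,2,3,4} | out {0,1,2,3,4} | prev {3,4} | push {2}
  [8] u=2 | in {0,1,2,3,4} | out {} | ==

Converged values:
  [0] {0,1,2,3,4}
  [1] {0,1,2,3,4}
  [2] {}
  [3] {0,1,2,4}
  [4] {0,1,2,3,4}
  [5] {0,1,2,3}
  [6] {0,1,2,3,4}

{}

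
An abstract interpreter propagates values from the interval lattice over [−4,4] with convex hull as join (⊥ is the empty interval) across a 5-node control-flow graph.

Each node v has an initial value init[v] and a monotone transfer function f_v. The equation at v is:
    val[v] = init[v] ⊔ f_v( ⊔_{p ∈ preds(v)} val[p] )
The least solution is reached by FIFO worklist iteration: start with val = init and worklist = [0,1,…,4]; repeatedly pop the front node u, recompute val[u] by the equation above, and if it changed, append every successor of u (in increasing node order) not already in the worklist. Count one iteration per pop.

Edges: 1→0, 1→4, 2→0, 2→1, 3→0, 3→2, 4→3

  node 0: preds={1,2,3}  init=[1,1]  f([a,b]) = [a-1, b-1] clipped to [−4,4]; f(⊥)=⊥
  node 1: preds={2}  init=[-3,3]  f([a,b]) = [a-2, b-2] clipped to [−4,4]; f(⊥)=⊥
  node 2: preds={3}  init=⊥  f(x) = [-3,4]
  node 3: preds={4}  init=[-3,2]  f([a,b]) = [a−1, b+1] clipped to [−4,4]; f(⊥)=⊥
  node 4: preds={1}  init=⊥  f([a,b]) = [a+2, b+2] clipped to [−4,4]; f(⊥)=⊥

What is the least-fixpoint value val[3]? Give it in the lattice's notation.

[-3,4]

Trace (12 dequeues):
  [1] u=0 | in [-3,3] | out [-4,2] | prev [1,1] | push {}
  [2] u=1 | in ⊥ | out [-3,3] | ==
  [3] u=2 | in [-3,2] | out [-3,4] | prev ⊥ | push {0,1}
  [4] u=3 | in ⊥ | out [-3,2] | ==
  [5] u=4 | in [-3,3] | out [-1,4] | prev ⊥ | push {3}
  [6] u=0 | in [-3,4] | out [-4,3] | prev [-4,2] | push {}
  [7] u=1 | in [-3,4] | out [-4,3] | prev [-3,3] | push {0,4}
  [8] u=3 | in [-1,4] | out [-3,4] | prev [-3,2] | push {2}
  [9] u=0 | in [-4,4] | out [-4,3] | ==
  [10] u=4 | in [-4,3] | out [-2,4] | prev [-1,4] | push {3}
  [11] u=2 | in [-3,4] | out [-3,4] | ==
  [12] u=3 | in [-2,4] | out [-3,4] | ==

Converged values:
  [0] [-4,3]
  [1] [-4,3]
  [2] [-3,4]
  [3] [-3,4]
  [4] [-2,4]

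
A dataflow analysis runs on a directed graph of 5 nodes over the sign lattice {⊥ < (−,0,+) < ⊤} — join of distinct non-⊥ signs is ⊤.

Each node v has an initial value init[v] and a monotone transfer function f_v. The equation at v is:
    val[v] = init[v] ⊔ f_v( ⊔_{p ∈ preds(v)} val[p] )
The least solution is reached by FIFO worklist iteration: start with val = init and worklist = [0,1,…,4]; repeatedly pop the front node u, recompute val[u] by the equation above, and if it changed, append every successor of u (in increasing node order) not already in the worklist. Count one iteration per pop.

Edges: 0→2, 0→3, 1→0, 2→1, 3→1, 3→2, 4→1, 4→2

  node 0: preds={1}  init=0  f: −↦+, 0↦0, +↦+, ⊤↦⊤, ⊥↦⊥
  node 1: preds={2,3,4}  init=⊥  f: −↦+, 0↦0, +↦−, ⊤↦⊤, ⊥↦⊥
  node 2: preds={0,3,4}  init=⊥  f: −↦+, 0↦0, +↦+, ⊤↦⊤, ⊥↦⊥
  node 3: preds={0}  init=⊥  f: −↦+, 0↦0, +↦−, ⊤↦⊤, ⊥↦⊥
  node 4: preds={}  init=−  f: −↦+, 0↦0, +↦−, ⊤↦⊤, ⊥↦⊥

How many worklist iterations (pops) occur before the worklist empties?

12

Worklist (12 pops):
  #1 pop 0: in=⊥ → 0 (no change)
  #2 pop 1: in=− → + (was ⊥); enqueue [0]
  #3 pop 2: in=⊤ → ⊤ (was ⊥); enqueue [1]
  #4 pop 3: in=0 → 0 (was ⊥); enqueue [2]
  #5 pop 4: in=⊥ → − (no change)
  #6 pop 0: in=+ → ⊤ (was 0); enqueue [3]
  #7 pop 1: in=⊤ → ⊤ (was +); enqueue [0]
  #8 pop 2: in=⊤ → ⊤ (no change)
  #9 pop 3: in=⊤ → ⊤ (was 0); enqueue [1,2]
  #10 pop 0: in=⊤ → ⊤ (no change)
  #11 pop 1: in=⊤ → ⊤ (no change)
  #12 pop 2: in=⊤ → ⊤ (no change)

Fixpoint:
  val[0] = ⊤
  val[1] = ⊤
  val[2] = ⊤
  val[3] = ⊤
  val[4] = −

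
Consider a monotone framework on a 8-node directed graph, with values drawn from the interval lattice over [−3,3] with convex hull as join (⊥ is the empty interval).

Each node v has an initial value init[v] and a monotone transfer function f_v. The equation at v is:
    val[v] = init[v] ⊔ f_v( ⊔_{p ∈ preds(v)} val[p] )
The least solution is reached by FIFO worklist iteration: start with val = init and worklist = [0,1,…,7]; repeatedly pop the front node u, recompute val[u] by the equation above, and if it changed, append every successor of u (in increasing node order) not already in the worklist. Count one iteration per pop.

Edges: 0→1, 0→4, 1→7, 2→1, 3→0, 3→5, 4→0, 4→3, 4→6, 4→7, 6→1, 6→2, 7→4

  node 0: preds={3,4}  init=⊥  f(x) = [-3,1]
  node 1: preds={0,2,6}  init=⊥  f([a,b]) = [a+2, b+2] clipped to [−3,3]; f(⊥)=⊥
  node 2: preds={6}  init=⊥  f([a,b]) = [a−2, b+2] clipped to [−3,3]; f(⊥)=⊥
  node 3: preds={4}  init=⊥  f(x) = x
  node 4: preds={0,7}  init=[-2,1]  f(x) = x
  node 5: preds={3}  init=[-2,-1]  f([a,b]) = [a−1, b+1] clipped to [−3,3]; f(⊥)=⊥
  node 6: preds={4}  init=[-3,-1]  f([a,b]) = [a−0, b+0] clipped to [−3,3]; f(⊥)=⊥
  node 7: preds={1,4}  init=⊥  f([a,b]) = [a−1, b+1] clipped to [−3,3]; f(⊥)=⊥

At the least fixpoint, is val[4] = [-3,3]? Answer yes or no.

Iteration log — 23 steps:
  step 1. node 0  ⊔preds=[-2,1]  new=[-3,1]  old=⊥  +wl: 
  step 2. node 1  ⊔preds=[-3,1]  new=[-1,3]  old=⊥  +wl: 
  step 3. node 2  ⊔preds=[-3,-1]  new=[-3,1]  old=⊥  +wl: 1
  step 4. node 3  ⊔preds=[-2,1]  new=[-2,1]  old=⊥  +wl: 0
  step 5. node 4  ⊔preds=[-3,1]  new=[-3,1]  old=[-2,1]  +wl: 3
  step 6. node 5  ⊔preds=[-2,1]  new=[-3,2]  old=[-2,-1]  +wl: 
  step 7. node 6  ⊔preds=[-3,1]  new=[-3,1]  old=[-3,-1]  +wl: 2
  step 8. node 7  ⊔preds=[-3,3]  new=[-3,3]  old=⊥  +wl: 4
  step 9. node 1  ⊔preds=[-3,1]  new=[-1,3]  stable
  step 10. node 0  ⊔preds=[-3,1]  new=[-3,1]  stable
  step 11. node 3  ⊔preds=[-3,1]  new=[-3,1]  old=[-2,1]  +wl: 0,5
  step 12. node 2  ⊔preds=[-3,1]  new=[-3,3]  old=[-3,1]  +wl: 1
  step 13. node 4  ⊔preds=[-3,3]  new=[-3,3]  old=[-3,1]  +wl: 3,6,7
  step 14. node 0  ⊔preds=[-3,3]  new=[-3,1]  stable
  step 15. node 5  ⊔preds=[-3,1]  new=[-3,2]  stable
  step 16. node 1  ⊔preds=[-3,3]  new=[-1,3]  stable
  step 17. node 3  ⊔preds=[-3,3]  new=[-3,3]  old=[-3,1]  +wl: 0,5
  step 18. node 6  ⊔preds=[-3,3]  new=[-3,3]  old=[-3,1]  +wl: 1,2
  step 19. node 7  ⊔preds=[-3,3]  new=[-3,3]  stable
  step 20. node 0  ⊔preds=[-3,3]  new=[-3,1]  stable
  step 21. node 5  ⊔preds=[-3,3]  new=[-3,3]  old=[-3,2]  +wl: 
  step 22. node 1  ⊔preds=[-3,3]  new=[-1,3]  stable
  step 23. node 2  ⊔preds=[-3,3]  new=[-3,3]  stable

Least fixpoint reached:
  node 0: [-3,1]
  node 1: [-1,3]
  node 2: [-3,3]
  node 3: [-3,3]
  node 4: [-3,3]
  node 5: [-3,3]
  node 6: [-3,3]
  node 7: [-3,3]

yes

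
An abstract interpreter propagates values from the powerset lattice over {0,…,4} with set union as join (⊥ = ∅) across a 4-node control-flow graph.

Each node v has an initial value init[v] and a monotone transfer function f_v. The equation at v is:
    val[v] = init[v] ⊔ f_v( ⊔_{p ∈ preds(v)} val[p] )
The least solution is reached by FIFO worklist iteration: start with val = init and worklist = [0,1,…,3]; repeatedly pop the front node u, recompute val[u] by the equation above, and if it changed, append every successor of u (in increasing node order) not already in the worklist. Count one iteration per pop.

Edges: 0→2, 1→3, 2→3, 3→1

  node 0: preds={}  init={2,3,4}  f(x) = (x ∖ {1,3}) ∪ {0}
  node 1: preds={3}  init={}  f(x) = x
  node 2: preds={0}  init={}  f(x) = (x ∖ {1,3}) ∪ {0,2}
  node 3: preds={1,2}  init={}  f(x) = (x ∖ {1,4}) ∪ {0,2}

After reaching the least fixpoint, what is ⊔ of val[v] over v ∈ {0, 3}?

Worklist (6 pops):
  #1 pop 0: in={} → {0,2,3,4} (was {2,3,4}); enqueue []
  #2 pop 1: in={} → {} (no change)
  #3 pop 2: in={0,2,3,4} → {0,2,4} (was {}); enqueue []
  #4 pop 3: in={0,2,4} → {0,2} (was {}); enqueue [1]
  #5 pop 1: in={0,2} → {0,2} (was {}); enqueue [3]
  #6 pop 3: in={0,2,4} → {0,2} (no change)

Fixpoint:
  val[0] = {0,2,3,4}
  val[1] = {0,2}
  val[2] = {0,2,4}
  val[3] = {0,2}

{0,2,3,4}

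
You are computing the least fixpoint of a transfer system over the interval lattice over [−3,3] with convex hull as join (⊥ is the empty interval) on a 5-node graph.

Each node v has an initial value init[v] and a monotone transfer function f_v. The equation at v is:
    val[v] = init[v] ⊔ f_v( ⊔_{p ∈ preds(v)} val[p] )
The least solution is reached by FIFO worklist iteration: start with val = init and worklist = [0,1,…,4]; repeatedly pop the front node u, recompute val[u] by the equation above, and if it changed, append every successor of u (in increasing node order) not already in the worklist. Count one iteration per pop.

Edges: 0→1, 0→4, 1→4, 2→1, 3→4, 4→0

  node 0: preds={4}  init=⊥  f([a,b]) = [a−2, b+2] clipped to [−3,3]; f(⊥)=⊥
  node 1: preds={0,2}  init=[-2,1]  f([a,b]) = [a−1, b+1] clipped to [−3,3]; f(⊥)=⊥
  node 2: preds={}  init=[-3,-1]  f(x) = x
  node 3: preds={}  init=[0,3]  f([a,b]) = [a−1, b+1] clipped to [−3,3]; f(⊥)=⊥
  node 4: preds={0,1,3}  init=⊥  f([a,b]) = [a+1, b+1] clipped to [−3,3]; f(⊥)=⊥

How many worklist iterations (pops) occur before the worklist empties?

8

Worklist (8 pops):
  #1 pop 0: in=⊥ → ⊥ (no change)
  #2 pop 1: in=[-3,-1] → [-3,1] (was [-2,1]); enqueue []
  #3 pop 2: in=⊥ → [-3,-1] (no change)
  #4 pop 3: in=⊥ → [0,3] (no change)
  #5 pop 4: in=[-3,3] → [-2,3] (was ⊥); enqueue [0]
  #6 pop 0: in=[-2,3] → [-3,3] (was ⊥); enqueue [1,4]
  #7 pop 1: in=[-3,3] → [-3,3] (was [-3,1]); enqueue []
  #8 pop 4: in=[-3,3] → [-2,3] (no change)

Fixpoint:
  val[0] = [-3,3]
  val[1] = [-3,3]
  val[2] = [-3,-1]
  val[3] = [0,3]
  val[4] = [-2,3]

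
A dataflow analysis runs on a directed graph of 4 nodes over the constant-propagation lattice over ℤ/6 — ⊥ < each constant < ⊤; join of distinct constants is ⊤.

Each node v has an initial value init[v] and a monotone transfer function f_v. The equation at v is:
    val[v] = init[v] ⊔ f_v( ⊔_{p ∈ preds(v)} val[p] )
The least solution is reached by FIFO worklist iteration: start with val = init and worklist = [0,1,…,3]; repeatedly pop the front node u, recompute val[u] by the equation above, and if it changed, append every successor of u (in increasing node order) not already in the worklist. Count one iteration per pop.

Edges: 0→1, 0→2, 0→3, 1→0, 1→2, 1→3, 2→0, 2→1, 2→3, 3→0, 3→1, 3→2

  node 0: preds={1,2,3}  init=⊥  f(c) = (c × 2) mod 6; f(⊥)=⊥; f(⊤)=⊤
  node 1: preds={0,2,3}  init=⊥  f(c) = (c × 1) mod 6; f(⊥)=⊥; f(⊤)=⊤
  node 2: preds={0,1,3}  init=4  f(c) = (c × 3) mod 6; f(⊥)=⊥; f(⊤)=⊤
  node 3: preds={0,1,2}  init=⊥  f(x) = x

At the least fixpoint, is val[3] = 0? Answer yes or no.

Trace (8 dequeues):
  [1] u=0 | in 4 | out 2 | prev ⊥ | push {}
  [2] u=1 | in ⊤ | out ⊤ | prev ⊥ | push {0}
  [3] u=2 | in ⊤ | out ⊤ | prev 4 | push {1}
  [4] u=3 | in ⊤ | out ⊤ | prev ⊥ | push {2}
  [5] u=0 | in ⊤ | out ⊤ | prev 2 | push {3}
  [6] u=1 | in ⊤ | out ⊤ | ==
  [7] u=2 | in ⊤ | out ⊤ | ==
  [8] u=3 | in ⊤ | out ⊤ | ==

Converged values:
  [0] ⊤
  [1] ⊤
  [2] ⊤
  [3] ⊤

no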